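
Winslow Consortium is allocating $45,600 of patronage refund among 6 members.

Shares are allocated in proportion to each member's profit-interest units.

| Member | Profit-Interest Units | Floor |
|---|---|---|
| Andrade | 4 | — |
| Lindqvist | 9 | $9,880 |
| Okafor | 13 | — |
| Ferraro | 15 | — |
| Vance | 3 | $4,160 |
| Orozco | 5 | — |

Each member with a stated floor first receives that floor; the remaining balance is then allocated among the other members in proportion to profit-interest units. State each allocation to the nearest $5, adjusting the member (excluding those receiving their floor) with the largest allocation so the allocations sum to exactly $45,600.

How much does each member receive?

Andrade: $3,410; Lindqvist: $9,880; Okafor: $11,090; Ferraro: $12,795; Vance: $4,160; Orozco: $4,265

Fund the minimums — Lindqvist $9,880; Vance $4,160. Residual $31,560.
Residual split over remaining profit-interest units 37: Andrade 3,411.89 → $3,410; Okafor 11,088.65 → $11,090; Ferraro 12,794.59 → $12,795; Orozco 4,264.86 → $4,265.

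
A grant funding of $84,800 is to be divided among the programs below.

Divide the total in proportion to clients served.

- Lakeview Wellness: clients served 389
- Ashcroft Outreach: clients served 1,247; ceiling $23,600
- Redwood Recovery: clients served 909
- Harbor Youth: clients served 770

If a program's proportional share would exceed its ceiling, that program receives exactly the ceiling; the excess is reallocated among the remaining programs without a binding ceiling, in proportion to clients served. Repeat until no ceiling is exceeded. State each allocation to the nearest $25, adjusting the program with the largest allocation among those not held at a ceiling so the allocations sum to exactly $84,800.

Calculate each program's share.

Sum of clients served: 3,315.
Proportional shares (ignoring caps): Lakeview Wellness 9,950.89; Ashcroft Outreach 31,899.13; Redwood Recovery 23,252.85; Harbor Youth 19,697.13.
Cap binds for Ashcroft Outreach ($23,600); balance $61,200 reallocated over remaining clients served 2,068.
Shares after redistribution: Lakeview Wellness 11,511.99 → $11,500; Redwood Recovery 26,900.77 → $26,900; Harbor Youth 22,787.23 → $22,775.
Rounding difference +$25 applied to Redwood Recovery → $26,925.

Lakeview Wellness: $11,500 | Ashcroft Outreach: $23,600 | Redwood Recovery: $26,925 | Harbor Youth: $22,775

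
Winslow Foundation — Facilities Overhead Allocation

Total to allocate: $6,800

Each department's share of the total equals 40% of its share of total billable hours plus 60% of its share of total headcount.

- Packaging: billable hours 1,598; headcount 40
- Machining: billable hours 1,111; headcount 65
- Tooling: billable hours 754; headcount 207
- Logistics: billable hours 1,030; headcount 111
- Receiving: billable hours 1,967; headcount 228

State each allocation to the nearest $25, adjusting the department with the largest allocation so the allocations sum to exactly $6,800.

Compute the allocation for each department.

Billable hours total 6,460; headcount total 651.
Combined weights (40% billable hours + 60% headcount): Packaging 0.1358; Machining 0.1287; Tooling 0.2375; Logistics 0.1661; Receiving 0.3319.
Unrounded shares: Packaging 923.53; Machining 875.16; Tooling 1,614.80; Logistics 1,129.35; Receiving 2,257.15.
At nearest $25: Packaging $925; Machining $875; Tooling $1,625; Logistics $1,125; Receiving $2,250. Sum = $6,800.
No rounding difference to absorb.

Packaging: $925 | Machining: $875 | Tooling: $1,625 | Logistics: $1,125 | Receiving: $2,250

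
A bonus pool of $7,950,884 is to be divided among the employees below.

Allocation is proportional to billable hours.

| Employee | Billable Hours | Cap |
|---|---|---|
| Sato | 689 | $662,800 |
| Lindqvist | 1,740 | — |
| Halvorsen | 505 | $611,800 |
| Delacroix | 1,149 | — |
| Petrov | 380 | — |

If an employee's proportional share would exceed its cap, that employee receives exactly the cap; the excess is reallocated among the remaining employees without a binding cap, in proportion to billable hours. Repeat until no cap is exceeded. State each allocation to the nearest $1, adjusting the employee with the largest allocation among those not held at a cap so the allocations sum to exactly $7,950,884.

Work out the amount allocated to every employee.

Sato: $662,800 | Lindqvist: $3,553,604 | Halvorsen: $611,800 | Delacroix: $2,346,605 | Petrov: $776,075

Combined billable hours = 4,463.
Proportional shares (ignoring caps): Sato 1,227,461.14; Lindqvist 3,099,829.30; Halvorsen 899,663.10; Delacroix 2,046,956.24; Petrov 676,974.21.
Cap binds for Sato ($662,800), Halvorsen ($611,800); balance $6,676,284 reallocated over remaining billable hours 3,269.
Remaining shares: Lindqvist 3,553,604.82 → $3,553,605; Delacroix 2,346,604.56 → $2,346,605; Petrov 776,074.62 → $776,075.
Rounding difference −$1 applied to Lindqvist → $3,553,604.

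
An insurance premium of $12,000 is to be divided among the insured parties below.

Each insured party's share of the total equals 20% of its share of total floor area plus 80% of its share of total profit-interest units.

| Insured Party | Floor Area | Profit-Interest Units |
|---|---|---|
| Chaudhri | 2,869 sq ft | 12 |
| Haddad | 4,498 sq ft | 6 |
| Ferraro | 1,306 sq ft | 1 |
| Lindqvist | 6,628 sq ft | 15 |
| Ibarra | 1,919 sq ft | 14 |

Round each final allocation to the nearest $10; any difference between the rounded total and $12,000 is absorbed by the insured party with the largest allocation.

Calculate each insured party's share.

Chaudhri: $2,800 · Haddad: $1,830 · Ferraro: $380 · Lindqvist: $3,920 · Ibarra: $3,070

Totals — floor area 17,220, profit-interest units 48.
Combined weights (20% floor area + 80% profit-interest units): Chaudhri 0.2333; Haddad 0.1522; Ferraro 0.0318; Lindqvist 0.3270; Ibarra 0.2556.
Proportional shares: Chaudhri 2,799.86; Haddad 1,826.90; Ferraro 382.02; Lindqvist 3,923.76; Ibarra 3,067.46.
After rounding ($10): Chaudhri $2,800; Haddad $1,830; Ferraro $380; Lindqvist $3,920; Ibarra $3,070. Sum = $12,000.
Rounded total matches; no reconciliation needed.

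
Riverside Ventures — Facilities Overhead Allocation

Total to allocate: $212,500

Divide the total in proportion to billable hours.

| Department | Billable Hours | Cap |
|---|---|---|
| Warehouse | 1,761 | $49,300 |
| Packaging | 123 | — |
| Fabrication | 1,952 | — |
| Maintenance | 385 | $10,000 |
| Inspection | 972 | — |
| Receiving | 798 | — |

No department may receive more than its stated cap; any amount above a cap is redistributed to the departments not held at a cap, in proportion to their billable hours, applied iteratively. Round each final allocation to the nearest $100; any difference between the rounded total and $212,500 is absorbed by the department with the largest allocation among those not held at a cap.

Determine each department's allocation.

Combined billable hours = 5,991.
Unconstrained shares: Warehouse 62,462.44; Packaging 4,362.79; Fabrication 69,237.19; Maintenance 13,655.90; Inspection 34,476.72; Receiving 28,304.96.
Capped: Warehouse ($49,300), Maintenance ($10,000); residual $153,200 reallocated over remaining billable hours 3,845.
Shares after redistribution: Packaging 4,900.81 → $4,900; Fabrication 77,775.40 → $77,800; Inspection 38,728.32 → $38,700; Receiving 31,795.47 → $31,800.

Warehouse: $49,300; Packaging: $4,900; Fabrication: $77,800; Maintenance: $10,000; Inspection: $38,700; Receiving: $31,800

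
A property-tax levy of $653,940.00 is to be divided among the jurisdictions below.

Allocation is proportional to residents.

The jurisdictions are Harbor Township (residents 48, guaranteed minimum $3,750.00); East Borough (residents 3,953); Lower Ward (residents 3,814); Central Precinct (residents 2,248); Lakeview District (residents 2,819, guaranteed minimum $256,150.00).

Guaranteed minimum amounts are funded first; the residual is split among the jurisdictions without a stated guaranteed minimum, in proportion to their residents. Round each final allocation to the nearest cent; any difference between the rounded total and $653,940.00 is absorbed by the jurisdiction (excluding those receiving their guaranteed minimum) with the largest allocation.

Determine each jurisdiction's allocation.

Harbor Township: $3,750.00; East Borough: $155,530.72; Lower Ward: $150,061.76; Central Precinct: $88,447.52; Lakeview District: $256,150.00

Minimums first: Harbor Township $3,750.00; Lakeview District $256,150.00. Balance $394,040.00.
Balance split over remaining residents 10,015: East Borough 155,530.7159 → $155,530.72; Lower Ward 150,061.7634 → $150,061.76; Central Precinct 88,447.5207 → $88,447.52.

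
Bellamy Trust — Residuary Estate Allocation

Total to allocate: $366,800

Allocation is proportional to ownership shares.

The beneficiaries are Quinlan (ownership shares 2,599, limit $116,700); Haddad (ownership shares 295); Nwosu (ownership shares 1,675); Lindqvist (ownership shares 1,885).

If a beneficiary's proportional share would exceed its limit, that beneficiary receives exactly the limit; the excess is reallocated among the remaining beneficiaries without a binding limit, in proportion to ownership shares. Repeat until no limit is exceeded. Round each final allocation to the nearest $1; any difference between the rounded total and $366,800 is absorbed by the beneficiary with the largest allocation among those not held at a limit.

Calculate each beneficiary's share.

Quinlan: $116,700 | Haddad: $19,139 | Nwosu: $108,669 | Lindqvist: $122,292

Total ownership shares = 6,454.
Proportional shares (ignoring caps): Quinlan 147,708.89; Haddad 16,765.73; Nwosu 95,195.23; Lindqvist 107,130.15.
Cap binds for Quinlan ($116,700); remaining pool $250,100 reallocated over remaining ownership shares 3,855.
Redistributed shares: Haddad 19,138.65 → $19,139; Nwosu 108,668.61 → $108,669; Lindqvist 122,292.74 → $122,293.
Rounding difference −$1 applied to Lindqvist → $122,292.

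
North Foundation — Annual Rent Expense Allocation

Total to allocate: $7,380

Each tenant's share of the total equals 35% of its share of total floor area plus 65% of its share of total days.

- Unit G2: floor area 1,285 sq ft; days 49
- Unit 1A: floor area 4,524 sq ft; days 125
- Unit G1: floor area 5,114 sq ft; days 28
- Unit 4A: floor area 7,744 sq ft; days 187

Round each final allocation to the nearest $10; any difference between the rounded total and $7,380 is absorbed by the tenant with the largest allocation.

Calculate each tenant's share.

Unit G2: $780; Unit 1A: $2,170; Unit G1: $1,050; Unit 4A: $3,380

Totals — floor area 18,667, days 389.
Combined weights (35% floor area + 65% days): Unit G2 0.1060; Unit 1A 0.2937; Unit G1 0.1427; Unit 4A 0.4577.
Raw shares: Unit G2 782.06; Unit 1A 2,167.45; Unit G1 1,052.92; Unit 4A 3,377.57.
At nearest $10: Unit G2 $780; Unit 1A $2,170; Unit G1 $1,050; Unit 4A $3,380. Sum = $7,380.
No rounding difference to absorb.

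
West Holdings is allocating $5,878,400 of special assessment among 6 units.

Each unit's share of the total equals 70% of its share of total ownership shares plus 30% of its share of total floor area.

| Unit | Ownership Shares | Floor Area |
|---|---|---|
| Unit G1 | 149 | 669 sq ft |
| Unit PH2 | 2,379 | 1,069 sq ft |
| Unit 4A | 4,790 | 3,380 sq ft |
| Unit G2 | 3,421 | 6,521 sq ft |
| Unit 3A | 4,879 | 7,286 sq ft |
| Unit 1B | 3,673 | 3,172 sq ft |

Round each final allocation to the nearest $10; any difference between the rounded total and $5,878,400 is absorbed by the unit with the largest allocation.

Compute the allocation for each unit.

Totals — ownership shares 19,291, floor area 22,097.
Composite weights (70% ownership shares + 30% floor area): Unit G1 0.0145; Unit PH2 0.1008; Unit 4A 0.2197; Unit G2 0.2127; Unit 3A 0.2760; Unit 1B 0.1763.
Proportional shares: Unit G1 85,174.18; Unit PH2 592,769.11; Unit 4A 1,291,485.68; Unit G2 1,250,147.50; Unit 3A 1,622,200.40; Unit 1B 1,036,623.14.
At nearest $10: Unit G1 $85,170; Unit PH2 $592,770; Unit 4A $1,291,490; Unit G2 $1,250,150; Unit 3A $1,622,200; Unit 1B $1,036,620. Sum = $5,878,400.
Sum already equals the total — no adjustment.

Unit G1: $85,170 · Unit PH2: $592,770 · Unit 4A: $1,291,490 · Unit G2: $1,250,150 · Unit 3A: $1,622,200 · Unit 1B: $1,036,620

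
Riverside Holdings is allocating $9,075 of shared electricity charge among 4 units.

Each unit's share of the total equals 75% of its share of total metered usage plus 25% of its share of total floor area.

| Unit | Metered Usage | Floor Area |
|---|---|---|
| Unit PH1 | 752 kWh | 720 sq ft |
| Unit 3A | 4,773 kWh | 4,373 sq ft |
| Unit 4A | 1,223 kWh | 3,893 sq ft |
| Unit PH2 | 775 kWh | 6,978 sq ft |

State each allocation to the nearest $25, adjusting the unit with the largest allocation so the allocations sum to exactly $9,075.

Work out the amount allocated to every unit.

Unit PH1: $775 · Unit 3A: $4,950 · Unit 4A: $1,650 · Unit PH2: $1,700

Metered usage total 7,523; floor area total 15,964.
Composite weights (75% metered usage + 25% floor area): Unit PH1 0.0862; Unit 3A 0.5443; Unit 4A 0.1829; Unit PH2 0.1865.
Proportional shares: Unit PH1 782.68; Unit 3A 4,939.73; Unit 4A 1,659.74; Unit PH2 1,692.85.
After rounding ($25): Unit PH1 $775; Unit 3A $4,950; Unit 4A $1,650; Unit PH2 $1,700. Sum = $9,075.
No rounding difference to absorb.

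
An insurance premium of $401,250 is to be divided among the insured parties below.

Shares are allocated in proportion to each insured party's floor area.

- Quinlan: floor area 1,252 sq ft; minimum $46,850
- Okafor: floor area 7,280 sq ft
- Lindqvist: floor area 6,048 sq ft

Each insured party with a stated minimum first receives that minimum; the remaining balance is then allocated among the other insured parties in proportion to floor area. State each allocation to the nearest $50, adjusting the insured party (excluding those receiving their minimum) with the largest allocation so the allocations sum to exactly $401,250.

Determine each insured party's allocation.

Quinlan: $46,850 | Okafor: $193,600 | Lindqvist: $160,800

Fund the minimums — Quinlan $46,850. Residual $354,400.
Residual split over remaining floor area 13,328: Okafor 193,579.83 → $193,600; Lindqvist 160,820.17 → $160,800.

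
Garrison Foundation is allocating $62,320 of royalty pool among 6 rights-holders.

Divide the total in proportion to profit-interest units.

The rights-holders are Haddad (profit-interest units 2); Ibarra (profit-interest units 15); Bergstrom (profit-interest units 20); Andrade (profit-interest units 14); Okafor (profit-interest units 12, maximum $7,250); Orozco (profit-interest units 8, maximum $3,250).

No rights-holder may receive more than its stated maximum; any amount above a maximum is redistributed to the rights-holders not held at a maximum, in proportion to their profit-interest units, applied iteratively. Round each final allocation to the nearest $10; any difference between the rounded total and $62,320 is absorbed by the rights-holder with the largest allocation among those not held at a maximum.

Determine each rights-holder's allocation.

Haddad: $2,030 | Ibarra: $15,240 | Bergstrom: $20,320 | Andrade: $14,230 | Okafor: $7,250 | Orozco: $3,250

Combined profit-interest units = 71.
Unconstrained shares: Haddad 1,755.49; Ibarra 13,166.20; Bergstrom 17,554.93; Andrade 12,288.45; Okafor 10,532.96; Orozco 7,021.97.
Capped: Okafor ($7,250), Orozco ($3,250); residual $51,820 reallocated over remaining profit-interest units 51.
Redistributed shares: Haddad 2,032.16 → $2,030; Ibarra 15,241.18 → $15,240; Bergstrom 20,321.57 → $20,320; Andrade 14,225.10 → $14,230.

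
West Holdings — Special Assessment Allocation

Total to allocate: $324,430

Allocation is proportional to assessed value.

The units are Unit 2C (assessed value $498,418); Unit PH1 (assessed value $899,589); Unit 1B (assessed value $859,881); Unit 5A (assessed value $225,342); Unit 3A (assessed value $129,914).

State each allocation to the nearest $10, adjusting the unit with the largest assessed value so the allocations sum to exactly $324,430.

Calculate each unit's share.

Unit 2C: $61,880 · Unit PH1: $111,680 · Unit 1B: $106,760 · Unit 5A: $27,980 · Unit 3A: $16,130

Total assessed value = 2,613,144.
Unrounded shares: Unit 2C 498,418/2,613,144 × $324,430 = 61,880.15; Unit PH1 899,589/2,613,144 × $324,430 = 111,686.79; Unit 1B 859,881/2,613,144 × $324,430 = 106,756.92; Unit 5A 225,342/2,613,144 × $324,430 = 27,976.91; Unit 3A 129,914/2,613,144 × $324,430 = 16,129.23.
Rounded to nearest $10: Unit 2C $61,880; Unit PH1 $111,690; Unit 1B $106,760; Unit 5A $27,980; Unit 3A $16,130. Sum = $324,440.
Difference $324,430 − $324,440 = −$10 applied to largest assessed value (Unit PH1): Unit PH1 becomes $111,680.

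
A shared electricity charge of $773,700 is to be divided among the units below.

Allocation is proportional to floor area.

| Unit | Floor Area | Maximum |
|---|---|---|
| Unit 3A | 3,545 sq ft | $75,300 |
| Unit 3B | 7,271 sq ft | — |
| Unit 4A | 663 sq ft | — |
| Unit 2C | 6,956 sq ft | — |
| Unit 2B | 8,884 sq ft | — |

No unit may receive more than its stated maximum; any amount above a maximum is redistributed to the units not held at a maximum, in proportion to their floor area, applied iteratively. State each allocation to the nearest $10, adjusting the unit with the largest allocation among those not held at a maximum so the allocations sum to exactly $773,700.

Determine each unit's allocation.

Sum of floor area: 27,319.
Pro-rata shares before constraints: Unit 3A 100,397.76; Unit 3B 205,921.62; Unit 4A 18,776.79; Unit 2C 197,000.52; Unit 2B 251,603.31.
Capped: Unit 3A ($75,300); balance $698,400 reallocated over remaining floor area 23,774.
Remaining shares: Unit 3B 213,597.48 → $213,600; Unit 4A 19,476.71 → $19,480; Unit 2C 204,343.84 → $204,340; Unit 2B 260,981.98 → $260,980.

Unit 3A: $75,300; Unit 3B: $213,600; Unit 4A: $19,480; Unit 2C: $204,340; Unit 2B: $260,980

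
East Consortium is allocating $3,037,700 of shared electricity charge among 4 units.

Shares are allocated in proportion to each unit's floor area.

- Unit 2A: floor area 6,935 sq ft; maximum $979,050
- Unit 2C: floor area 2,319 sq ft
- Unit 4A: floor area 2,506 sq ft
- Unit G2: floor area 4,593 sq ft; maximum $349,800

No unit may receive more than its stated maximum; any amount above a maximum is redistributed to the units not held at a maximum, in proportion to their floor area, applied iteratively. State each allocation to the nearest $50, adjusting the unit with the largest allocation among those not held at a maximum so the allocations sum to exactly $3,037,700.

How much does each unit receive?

Sum of floor area: 16,353.
Unconstrained shares: Unit 2A 1,288,231.49; Unit 2C 430,772.72; Unit 4A 465,509.46; Unit G2 853,186.33.
Held at cap: Unit 2A ($979,050), Unit G2 ($349,800); balance $1,708,850 reallocated over remaining floor area 4,825.
Redistributed shares: Unit 2C 821,310.50 → $821,300; Unit 4A 887,539.50 → $887,550.

Unit 2A: $979,050; Unit 2C: $821,300; Unit 4A: $887,550; Unit G2: $349,800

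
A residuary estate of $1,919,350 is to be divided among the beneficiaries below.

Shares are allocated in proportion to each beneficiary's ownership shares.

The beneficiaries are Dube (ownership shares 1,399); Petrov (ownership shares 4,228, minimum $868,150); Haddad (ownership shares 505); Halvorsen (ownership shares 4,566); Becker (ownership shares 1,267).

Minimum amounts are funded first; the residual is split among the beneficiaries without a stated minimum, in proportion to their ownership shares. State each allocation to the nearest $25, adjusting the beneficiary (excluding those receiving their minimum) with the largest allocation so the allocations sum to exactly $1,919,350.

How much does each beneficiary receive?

Guaranteed amounts: Petrov $868,150. Remaining pool $1,051,200.
Remaining pool split over remaining ownership shares 7,737: Dube 190,077.39 → $190,075; Haddad 68,612.64 → $68,625; Halvorsen 620,366.96 → $620,375; Becker 172,143.00 → $172,150.
Rounding difference −$25 applied to Halvorsen → $620,350.

Dube: $190,075 · Petrov: $868,150 · Haddad: $68,625 · Halvorsen: $620,350 · Becker: $172,150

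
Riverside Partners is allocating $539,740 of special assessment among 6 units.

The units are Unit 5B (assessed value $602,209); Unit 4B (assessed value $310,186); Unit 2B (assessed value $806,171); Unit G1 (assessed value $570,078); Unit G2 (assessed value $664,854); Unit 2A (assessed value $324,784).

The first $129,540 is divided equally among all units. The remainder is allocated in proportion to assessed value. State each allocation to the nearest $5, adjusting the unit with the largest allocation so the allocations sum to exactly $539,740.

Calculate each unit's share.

Equal tier: $129,540 ÷ 6 = $21,590 apiece.
Remainder $410,200 by assessed value (total 3,278,282): Unit 5B 75,352.31 → $75,350; Unit 4B 38,812.49 → $38,810; Unit 2B 100,873.37 → $100,875; Unit G1 71,331.87 → $71,330; Unit G2 83,190.86 → $83,190; Unit 2A 40,639.09 → $40,640.
Rounding difference +$5 on remainder applied to Unit 2B.
Totals: Unit 5B $21,590 + $75,350 = $96,940; Unit 4B $21,590 + $38,810 = $60,400; Unit 2B $21,590 + $100,880 = $122,470; Unit G1 $21,590 + $71,330 = $92,920; Unit G2 $21,590 + $83,190 = $104,780; Unit 2A $21,590 + $40,640 = $62,230.

Unit 5B: $96,940 | Unit 4B: $60,400 | Unit 2B: $122,470 | Unit G1: $92,920 | Unit G2: $104,780 | Unit 2A: $62,230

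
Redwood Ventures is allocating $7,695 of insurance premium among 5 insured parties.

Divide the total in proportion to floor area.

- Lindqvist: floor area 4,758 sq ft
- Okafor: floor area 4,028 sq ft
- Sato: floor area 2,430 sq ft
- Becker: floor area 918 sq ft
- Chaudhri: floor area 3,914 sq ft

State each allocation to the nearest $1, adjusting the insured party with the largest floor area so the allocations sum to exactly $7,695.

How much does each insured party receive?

Lindqvist: $2,282 · Okafor: $1,931 · Sato: $1,165 · Becker: $440 · Chaudhri: $1,877

Floor area total: 16,048.
Proportional shares: Lindqvist 4,758/16,048 × $7,695 = 2,281.46; Okafor 4,028/16,048 × $7,695 = 1,931.42; Sato 2,430/16,048 × $7,695 = 1,165.18; Becker 918/16,048 × $7,695 = 440.18; Chaudhri 3,914/16,048 × $7,695 = 1,876.76.
At nearest $1: Lindqvist $2,281; Okafor $1,931; Sato $1,165; Becker $440; Chaudhri $1,877. Sum = $7,694.
Difference $7,695 − $7,694 = +$1 applied to largest floor area (Lindqvist): Lindqvist becomes $2,282.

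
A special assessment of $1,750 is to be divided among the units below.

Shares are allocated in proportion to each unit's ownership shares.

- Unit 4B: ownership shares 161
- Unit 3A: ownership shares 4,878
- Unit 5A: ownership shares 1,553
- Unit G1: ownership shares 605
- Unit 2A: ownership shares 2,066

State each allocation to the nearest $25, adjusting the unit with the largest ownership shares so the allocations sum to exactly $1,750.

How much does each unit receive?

Unit 4B: $25 | Unit 3A: $900 | Unit 5A: $300 | Unit G1: $125 | Unit 2A: $400

Sum of ownership shares: 9,263.
Raw shares: Unit 4B 161/9,263 × $1,750 = 30.42; Unit 3A 4,878/9,263 × $1,750 = 921.57; Unit 5A 1,553/9,263 × $1,750 = 293.40; Unit G1 605/9,263 × $1,750 = 114.30; Unit 2A 2,066/9,263 × $1,750 = 390.32.
At nearest $25: Unit 4B $25; Unit 3A $925; Unit 5A $300; Unit G1 $125; Unit 2A $400. Sum = $1,775.
Difference $1,750 − $1,775 = −$25 applied to largest ownership shares (Unit 3A): Unit 3A becomes $900.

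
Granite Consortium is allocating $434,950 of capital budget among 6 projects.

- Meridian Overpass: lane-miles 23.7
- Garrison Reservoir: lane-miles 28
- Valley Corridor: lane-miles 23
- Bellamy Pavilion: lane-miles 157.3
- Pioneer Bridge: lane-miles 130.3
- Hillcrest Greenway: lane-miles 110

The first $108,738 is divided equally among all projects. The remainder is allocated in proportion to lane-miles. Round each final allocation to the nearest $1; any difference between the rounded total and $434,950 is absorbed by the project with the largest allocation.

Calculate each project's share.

Meridian Overpass: $34,492 · Garrison Reservoir: $37,462 · Valley Corridor: $34,009 · Bellamy Pavilion: $126,768 · Pioneer Bridge: $108,120 · Hillcrest Greenway: $94,099

$108,738 shared equally gives $18,123 per project.
Remainder $326,212 by lane-miles (total 472.3): Meridian Overpass 16,369.31 → $16,369; Garrison Reservoir 19,339.27 → $19,339; Valley Corridor 15,885.83 → $15,886; Bellamy Pavilion 108,645.24 → $108,645; Pioneer Bridge 89,996.66 → $89,997; Hillcrest Greenway 75,975.69 → $75,976.
Totals: Meridian Overpass $18,123 + $16,369 = $34,492; Garrison Reservoir $18,123 + $19,339 = $37,462; Valley Corridor $18,123 + $15,886 = $34,009; Bellamy Pavilion $18,123 + $108,645 = $126,768; Pioneer Bridge $18,123 + $89,997 = $108,120; Hillcrest Greenway $18,123 + $75,976 = $94,099.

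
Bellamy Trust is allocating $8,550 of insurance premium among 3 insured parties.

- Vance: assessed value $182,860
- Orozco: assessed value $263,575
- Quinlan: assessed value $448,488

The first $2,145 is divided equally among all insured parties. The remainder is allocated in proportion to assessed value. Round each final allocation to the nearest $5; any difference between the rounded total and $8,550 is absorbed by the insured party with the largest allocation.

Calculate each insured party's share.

First tranche $2,145 split equally: $715 each.
Remainder $6,405 by assessed value (total 894,923): Vance 1,308.74 → $1,310; Orozco 1,886.42 → $1,885; Quinlan 3,209.85 → $3,210.
Totals: Vance $715 + $1,310 = $2,025; Orozco $715 + $1,885 = $2,600; Quinlan $715 + $3,210 = $3,925.

Vance: $2,025 · Orozco: $2,600 · Quinlan: $3,925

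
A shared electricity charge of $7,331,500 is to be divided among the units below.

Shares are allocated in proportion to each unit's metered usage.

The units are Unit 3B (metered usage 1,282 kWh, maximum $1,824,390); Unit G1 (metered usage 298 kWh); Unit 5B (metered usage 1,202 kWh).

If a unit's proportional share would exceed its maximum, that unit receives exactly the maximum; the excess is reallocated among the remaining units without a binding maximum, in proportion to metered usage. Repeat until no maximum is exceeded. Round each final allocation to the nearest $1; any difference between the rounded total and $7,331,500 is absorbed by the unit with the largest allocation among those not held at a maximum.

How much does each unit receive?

Unit 3B: $1,824,390; Unit G1: $1,094,079; Unit 5B: $4,413,031

Metered usage total: 2,782.
Proportional shares (ignoring caps): Unit 3B 3,378,498.56; Unit G1 785,329.62; Unit 5B 3,167,671.82.
Cap binds for Unit 3B ($1,824,390); balance $5,507,110 reallocated over remaining metered usage 1,500.
Remaining shares: Unit G1 1,094,079.19 → $1,094,079; Unit 5B 4,413,030.81 → $4,413,031.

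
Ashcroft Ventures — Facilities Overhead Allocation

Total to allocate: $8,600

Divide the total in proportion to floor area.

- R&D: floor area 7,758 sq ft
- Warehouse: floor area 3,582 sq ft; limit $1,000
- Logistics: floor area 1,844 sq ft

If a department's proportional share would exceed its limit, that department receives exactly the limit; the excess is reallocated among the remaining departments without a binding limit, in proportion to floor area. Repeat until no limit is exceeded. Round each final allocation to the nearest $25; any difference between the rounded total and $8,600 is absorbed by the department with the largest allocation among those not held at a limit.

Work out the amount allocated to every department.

Sum of floor area: 13,184.
Pro-rata shares before constraints: R&D 5,060.59; Warehouse 2,336.56; Logistics 1,202.85.
Held at cap: Warehouse ($1,000); balance $7,600 reallocated over remaining floor area 9,602.
Remaining shares: R&D 6,140.47 → $6,150; Logistics 1,459.53 → $1,450.

R&D: $6,150; Warehouse: $1,000; Logistics: $1,450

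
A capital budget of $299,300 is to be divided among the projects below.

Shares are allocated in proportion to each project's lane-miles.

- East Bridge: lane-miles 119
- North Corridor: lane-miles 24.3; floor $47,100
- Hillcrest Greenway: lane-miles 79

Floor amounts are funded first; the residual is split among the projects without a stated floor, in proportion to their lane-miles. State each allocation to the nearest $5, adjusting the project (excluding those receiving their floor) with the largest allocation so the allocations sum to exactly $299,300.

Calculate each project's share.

East Bridge: $151,575 | North Corridor: $47,100 | Hillcrest Greenway: $100,625

Minimums first: North Corridor $47,100. Residual $252,200.
Residual split over remaining lane-miles 198: East Bridge 151,574.75 → $151,575; Hillcrest Greenway 100,625.25 → $100,625.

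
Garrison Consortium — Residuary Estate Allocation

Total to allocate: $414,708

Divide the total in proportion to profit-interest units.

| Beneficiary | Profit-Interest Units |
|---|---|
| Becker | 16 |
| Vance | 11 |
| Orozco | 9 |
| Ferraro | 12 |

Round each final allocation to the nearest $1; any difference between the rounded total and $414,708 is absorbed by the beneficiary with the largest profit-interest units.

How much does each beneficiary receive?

Becker: $138,236; Vance: $95,037; Orozco: $77,758; Ferraro: $103,677

Combined profit-interest units = 16 + 11 + 9 + 12 = 48.
Proportional shares: Becker 138,236.00; Vance 95,037.25; Orozco 77,757.75; Ferraro 103,677.00.
At nearest $1: Becker $138,236; Vance $95,037; Orozco $77,758; Ferraro $103,677. Sum = $414,708.
Rounded total matches; no reconciliation needed.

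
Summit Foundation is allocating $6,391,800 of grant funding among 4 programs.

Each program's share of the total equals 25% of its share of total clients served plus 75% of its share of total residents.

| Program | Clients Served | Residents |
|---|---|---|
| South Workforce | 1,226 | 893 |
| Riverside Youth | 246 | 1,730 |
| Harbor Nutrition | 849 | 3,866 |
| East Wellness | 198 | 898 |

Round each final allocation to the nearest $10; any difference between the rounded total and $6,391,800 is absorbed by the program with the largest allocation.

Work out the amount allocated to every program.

Totals — clients served 2,519, residents 7,387.
Blended shares (25% clients served + 75% residents): South Workforce 0.2123; Riverside Youth 0.2001; Harbor Nutrition 0.4768; East Wellness 0.1108.
Unrounded shares: South Workforce 1,357,243.14; Riverside Youth 1,278,748.98; Harbor Nutrition 3,047,440.87; East Wellness 708,367.01.
Rounded to nearest $10: South Workforce $1,357,240; Riverside Youth $1,278,750; Harbor Nutrition $3,047,440; East Wellness $708,370. Sum = $6,391,800.
No rounding difference to absorb.

South Workforce: $1,357,240 · Riverside Youth: $1,278,750 · Harbor Nutrition: $3,047,440 · East Wellness: $708,370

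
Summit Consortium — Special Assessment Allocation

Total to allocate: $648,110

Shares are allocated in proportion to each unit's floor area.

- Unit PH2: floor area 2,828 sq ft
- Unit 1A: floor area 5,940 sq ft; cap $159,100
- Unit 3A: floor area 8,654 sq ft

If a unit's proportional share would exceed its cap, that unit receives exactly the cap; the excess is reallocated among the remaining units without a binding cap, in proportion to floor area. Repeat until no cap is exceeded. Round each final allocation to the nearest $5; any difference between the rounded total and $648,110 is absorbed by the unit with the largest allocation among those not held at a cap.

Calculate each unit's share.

Unit PH2: $120,440 | Unit 1A: $159,100 | Unit 3A: $368,570

Total floor area = 17,422.
Proportional shares (ignoring caps): Unit PH2 105,203.48; Unit 1A 220,971.95; Unit 3A 321,934.56.
Capped: Unit 1A ($159,100); remaining pool $489,010 reallocated over remaining floor area 11,482.
Shares after redistribution: Unit PH2 120,442.46 → $120,440; Unit 3A 368,567.54 → $368,570.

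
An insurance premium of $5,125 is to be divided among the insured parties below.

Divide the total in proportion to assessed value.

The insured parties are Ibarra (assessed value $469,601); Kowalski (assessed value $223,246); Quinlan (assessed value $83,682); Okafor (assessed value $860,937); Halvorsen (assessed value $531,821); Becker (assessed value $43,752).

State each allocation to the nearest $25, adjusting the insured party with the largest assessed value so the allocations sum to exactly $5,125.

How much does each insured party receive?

Combined assessed value = 2,213,039.
Proportional shares: Ibarra 469,601/2,213,039 × $5,125 = 1,087.51; Kowalski 223,246/2,213,039 × $5,125 = 517.00; Quinlan 83,682/2,213,039 × $5,125 = 193.79; Okafor 860,937/2,213,039 × $5,125 = 1,993.78; Halvorsen 531,821/2,213,039 × $5,125 = 1,231.60; Becker 43,752/2,213,039 × $5,125 = 101.32.
After rounding ($25): Ibarra $1,100; Kowalski $525; Quinlan $200; Okafor $2,000; Halvorsen $1,225; Becker $100. Sum = $5,150.
Difference $5,125 − $5,150 = −$25 applied to largest assessed value (Okafor): Okafor becomes $1,975.

Ibarra: $1,100 · Kowalski: $525 · Quinlan: $200 · Okafor: $1,975 · Halvorsen: $1,225 · Becker: $100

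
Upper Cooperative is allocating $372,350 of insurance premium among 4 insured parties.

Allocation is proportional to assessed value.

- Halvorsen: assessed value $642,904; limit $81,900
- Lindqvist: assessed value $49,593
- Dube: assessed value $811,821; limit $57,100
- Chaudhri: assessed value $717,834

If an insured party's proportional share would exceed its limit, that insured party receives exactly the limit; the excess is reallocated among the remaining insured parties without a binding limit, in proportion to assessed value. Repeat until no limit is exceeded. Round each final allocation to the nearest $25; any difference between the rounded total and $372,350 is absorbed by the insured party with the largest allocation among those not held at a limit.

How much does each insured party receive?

Combined assessed value = 2,222,152.
Proportional shares (ignoring caps): Halvorsen 107,726.79; Lindqvist 8,309.94; Dube 136,031.00; Chaudhri 120,282.27.
Capped: Halvorsen ($81,900), Dube ($57,100); residual $233,350 reallocated over remaining assessed value 767,427.
Redistributed shares: Lindqvist 15,079.64 → $15,075; Chaudhri 218,270.36 → $218,275.

Halvorsen: $81,900 · Lindqvist: $15,075 · Dube: $57,100 · Chaudhri: $218,275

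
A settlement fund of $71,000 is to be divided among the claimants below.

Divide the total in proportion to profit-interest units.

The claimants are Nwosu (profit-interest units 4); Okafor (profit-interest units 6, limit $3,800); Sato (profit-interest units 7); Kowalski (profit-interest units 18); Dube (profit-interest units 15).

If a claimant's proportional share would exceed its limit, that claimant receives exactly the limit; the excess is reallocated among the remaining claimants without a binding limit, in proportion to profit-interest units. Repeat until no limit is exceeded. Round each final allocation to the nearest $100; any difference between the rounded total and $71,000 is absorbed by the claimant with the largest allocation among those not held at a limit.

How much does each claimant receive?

Nwosu: $6,100; Okafor: $3,800; Sato: $10,700; Kowalski: $27,500; Dube: $22,900

Combined profit-interest units = 50.
Unconstrained shares: Nwosu 5,680.00; Okafor 8,520.00; Sato 9,940.00; Kowalski 25,560.00; Dube 21,300.00.
Cap binds for Okafor ($3,800); residual $67,200 reallocated over remaining profit-interest units 44.
Remaining shares: Nwosu 6,109.09 → $6,100; Sato 10,690.91 → $10,700; Kowalski 27,490.91 → $27,500; Dube 22,909.09 → $22,900.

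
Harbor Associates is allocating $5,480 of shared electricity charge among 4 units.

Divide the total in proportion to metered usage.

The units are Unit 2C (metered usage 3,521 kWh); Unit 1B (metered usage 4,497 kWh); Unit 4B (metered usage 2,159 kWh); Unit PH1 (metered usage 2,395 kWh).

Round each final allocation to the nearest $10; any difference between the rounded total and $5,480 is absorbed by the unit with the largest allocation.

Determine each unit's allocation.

Unit 2C: $1,530; Unit 1B: $1,970; Unit 4B: $940; Unit PH1: $1,040

Combined metered usage = 12,572.
Raw shares: Unit 2C 3,521/12,572 × $5,480 = 1,534.77; Unit 1B 4,497/12,572 × $5,480 = 1,960.19; Unit 4B 2,159/12,572 × $5,480 = 941.08; Unit PH1 2,395/12,572 × $5,480 = 1,043.95.
Rounded to nearest $10: Unit 2C $1,530; Unit 1B $1,960; Unit 4B $940; Unit PH1 $1,040. Sum = $5,470.
Difference $5,480 − $5,470 = +$10 applied to largest allocation (Unit 1B): Unit 1B becomes $1,970.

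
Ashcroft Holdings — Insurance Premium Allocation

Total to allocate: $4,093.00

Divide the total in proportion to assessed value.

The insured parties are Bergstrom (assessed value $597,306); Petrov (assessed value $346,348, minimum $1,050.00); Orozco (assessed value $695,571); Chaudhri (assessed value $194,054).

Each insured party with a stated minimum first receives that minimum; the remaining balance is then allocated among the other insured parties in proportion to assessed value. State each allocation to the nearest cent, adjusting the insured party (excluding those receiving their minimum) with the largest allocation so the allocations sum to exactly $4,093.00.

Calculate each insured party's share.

Fund the minimums — Petrov $1,050.00. Balance $3,043.00.
Balance split over remaining assessed value 1,486,931: Bergstrom 1,222.38501 → $1,222.39; Orozco 1,423.4840 → $1,423.48; Chaudhri 397.1310 → $397.13.

Bergstrom: $1,222.39 | Petrov: $1,050.00 | Orozco: $1,423.48 | Chaudhri: $397.13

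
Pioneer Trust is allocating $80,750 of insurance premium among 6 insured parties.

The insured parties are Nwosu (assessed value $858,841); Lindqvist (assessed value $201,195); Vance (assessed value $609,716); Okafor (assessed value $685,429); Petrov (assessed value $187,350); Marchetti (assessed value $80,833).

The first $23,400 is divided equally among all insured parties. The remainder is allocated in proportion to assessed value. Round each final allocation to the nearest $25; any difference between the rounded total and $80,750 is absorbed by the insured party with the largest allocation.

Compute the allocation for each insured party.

Nwosu: $22,675 · Lindqvist: $8,300 · Vance: $17,225 · Okafor: $18,875 · Petrov: $8,000 · Marchetti: $5,675

First tranche $23,400 split equally: $3,900 each.
Remainder $57,350 by assessed value (total 2,623,364): Nwosu 18,775.33 → $18,775; Lindqvist 4,398.37 → $4,400; Vance 13,329.15 → $13,325; Okafor 14,984.33 → $14,975; Petrov 4,095.70 → $4,100; Marchetti 1,767.11 → $1,775.
Totals: Nwosu $3,900 + $18,775 = $22,675; Lindqvist $3,900 + $4,400 = $8,300; Vance $3,900 + $13,325 = $17,225; Okafor $3,900 + $14,975 = $18,875; Petrov $3,900 + $4,100 = $8,000; Marchetti $3,900 + $1,775 = $5,675.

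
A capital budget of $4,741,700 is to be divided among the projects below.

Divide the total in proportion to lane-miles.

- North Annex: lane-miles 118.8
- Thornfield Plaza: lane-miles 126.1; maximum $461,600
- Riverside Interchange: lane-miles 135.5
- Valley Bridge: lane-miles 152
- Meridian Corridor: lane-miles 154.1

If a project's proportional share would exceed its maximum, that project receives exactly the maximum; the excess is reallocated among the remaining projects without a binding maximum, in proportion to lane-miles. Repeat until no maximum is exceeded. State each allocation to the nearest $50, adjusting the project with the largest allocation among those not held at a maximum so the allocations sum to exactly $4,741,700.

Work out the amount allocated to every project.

North Annex: $907,350 · Thornfield Plaza: $461,600 · Riverside Interchange: $1,034,900 · Valley Bridge: $1,160,900 · Meridian Corridor: $1,176,950

Total lane-miles = 686.5.
Unconstrained shares: North Annex 820,559.30; Thornfield Plaza 870,980.87; Riverside Interchange 935,907.28; Valley Bridge 1,049,873.85; Meridian Corridor 1,064,378.69.
Cap binds for Thornfield Plaza ($461,600); residual $4,280,100 reallocated over remaining lane-miles 560.4.
Shares after redistribution: North Annex 907,344.54 → $907,350; Riverside Interchange 1,034,892.13 → $1,034,900; Valley Bridge 1,160,912.21 → $1,160,900; Meridian Corridor 1,176,951.12 → $1,176,950.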